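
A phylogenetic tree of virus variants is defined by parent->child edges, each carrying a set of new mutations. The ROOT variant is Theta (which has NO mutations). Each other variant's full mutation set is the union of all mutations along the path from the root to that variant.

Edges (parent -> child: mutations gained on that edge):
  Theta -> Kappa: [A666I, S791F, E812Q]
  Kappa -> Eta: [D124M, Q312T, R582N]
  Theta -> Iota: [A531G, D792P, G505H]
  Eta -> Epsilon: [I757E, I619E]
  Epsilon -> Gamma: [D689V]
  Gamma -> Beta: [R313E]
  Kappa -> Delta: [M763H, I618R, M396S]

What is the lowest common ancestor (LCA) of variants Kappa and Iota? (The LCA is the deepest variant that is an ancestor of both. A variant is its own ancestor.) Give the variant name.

Path from root to Kappa: Theta -> Kappa
  ancestors of Kappa: {Theta, Kappa}
Path from root to Iota: Theta -> Iota
  ancestors of Iota: {Theta, Iota}
Common ancestors: {Theta}
Walk up from Iota: Iota (not in ancestors of Kappa), Theta (in ancestors of Kappa)
Deepest common ancestor (LCA) = Theta

Answer: Theta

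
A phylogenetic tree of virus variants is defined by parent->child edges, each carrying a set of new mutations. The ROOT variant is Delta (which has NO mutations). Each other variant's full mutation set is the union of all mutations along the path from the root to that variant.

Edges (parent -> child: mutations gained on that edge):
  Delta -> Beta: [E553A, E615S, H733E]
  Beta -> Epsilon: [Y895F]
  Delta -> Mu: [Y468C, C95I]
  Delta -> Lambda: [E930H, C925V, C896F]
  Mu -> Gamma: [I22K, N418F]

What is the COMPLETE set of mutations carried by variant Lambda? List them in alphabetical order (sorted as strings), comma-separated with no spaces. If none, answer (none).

Answer: C896F,C925V,E930H

Derivation:
At Delta: gained [] -> total []
At Lambda: gained ['E930H', 'C925V', 'C896F'] -> total ['C896F', 'C925V', 'E930H']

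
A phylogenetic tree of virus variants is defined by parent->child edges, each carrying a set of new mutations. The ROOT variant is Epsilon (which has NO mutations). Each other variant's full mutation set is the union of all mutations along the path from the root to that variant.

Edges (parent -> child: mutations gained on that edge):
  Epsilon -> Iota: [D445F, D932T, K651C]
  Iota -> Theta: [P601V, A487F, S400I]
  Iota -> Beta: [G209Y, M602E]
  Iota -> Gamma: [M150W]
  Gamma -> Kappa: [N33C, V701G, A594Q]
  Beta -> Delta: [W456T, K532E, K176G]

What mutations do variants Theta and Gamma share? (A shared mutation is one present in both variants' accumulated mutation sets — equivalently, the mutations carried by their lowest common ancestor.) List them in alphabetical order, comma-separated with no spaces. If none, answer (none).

Answer: D445F,D932T,K651C

Derivation:
Accumulating mutations along path to Theta:
  At Epsilon: gained [] -> total []
  At Iota: gained ['D445F', 'D932T', 'K651C'] -> total ['D445F', 'D932T', 'K651C']
  At Theta: gained ['P601V', 'A487F', 'S400I'] -> total ['A487F', 'D445F', 'D932T', 'K651C', 'P601V', 'S400I']
Mutations(Theta) = ['A487F', 'D445F', 'D932T', 'K651C', 'P601V', 'S400I']
Accumulating mutations along path to Gamma:
  At Epsilon: gained [] -> total []
  At Iota: gained ['D445F', 'D932T', 'K651C'] -> total ['D445F', 'D932T', 'K651C']
  At Gamma: gained ['M150W'] -> total ['D445F', 'D932T', 'K651C', 'M150W']
Mutations(Gamma) = ['D445F', 'D932T', 'K651C', 'M150W']
Intersection: ['A487F', 'D445F', 'D932T', 'K651C', 'P601V', 'S400I'] ∩ ['D445F', 'D932T', 'K651C', 'M150W'] = ['D445F', 'D932T', 'K651C']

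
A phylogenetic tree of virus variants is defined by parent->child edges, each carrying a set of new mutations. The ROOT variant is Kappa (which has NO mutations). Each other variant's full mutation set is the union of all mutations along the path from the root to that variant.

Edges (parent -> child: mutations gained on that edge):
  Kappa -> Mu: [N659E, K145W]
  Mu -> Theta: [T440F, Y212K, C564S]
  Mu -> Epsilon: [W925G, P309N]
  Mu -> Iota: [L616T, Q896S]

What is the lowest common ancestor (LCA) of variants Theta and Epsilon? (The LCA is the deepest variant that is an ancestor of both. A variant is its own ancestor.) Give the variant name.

Answer: Mu

Derivation:
Path from root to Theta: Kappa -> Mu -> Theta
  ancestors of Theta: {Kappa, Mu, Theta}
Path from root to Epsilon: Kappa -> Mu -> Epsilon
  ancestors of Epsilon: {Kappa, Mu, Epsilon}
Common ancestors: {Kappa, Mu}
Walk up from Epsilon: Epsilon (not in ancestors of Theta), Mu (in ancestors of Theta), Kappa (in ancestors of Theta)
Deepest common ancestor (LCA) = Mu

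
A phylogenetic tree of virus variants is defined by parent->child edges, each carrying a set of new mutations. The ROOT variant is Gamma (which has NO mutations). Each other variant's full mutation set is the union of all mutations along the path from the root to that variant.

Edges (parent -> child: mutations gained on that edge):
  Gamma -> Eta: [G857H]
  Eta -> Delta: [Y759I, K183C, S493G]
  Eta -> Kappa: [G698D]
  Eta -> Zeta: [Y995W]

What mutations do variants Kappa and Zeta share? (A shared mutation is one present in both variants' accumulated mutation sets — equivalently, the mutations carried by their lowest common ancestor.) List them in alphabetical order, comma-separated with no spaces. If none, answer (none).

Answer: G857H

Derivation:
Accumulating mutations along path to Kappa:
  At Gamma: gained [] -> total []
  At Eta: gained ['G857H'] -> total ['G857H']
  At Kappa: gained ['G698D'] -> total ['G698D', 'G857H']
Mutations(Kappa) = ['G698D', 'G857H']
Accumulating mutations along path to Zeta:
  At Gamma: gained [] -> total []
  At Eta: gained ['G857H'] -> total ['G857H']
  At Zeta: gained ['Y995W'] -> total ['G857H', 'Y995W']
Mutations(Zeta) = ['G857H', 'Y995W']
Intersection: ['G698D', 'G857H'] ∩ ['G857H', 'Y995W'] = ['G857H']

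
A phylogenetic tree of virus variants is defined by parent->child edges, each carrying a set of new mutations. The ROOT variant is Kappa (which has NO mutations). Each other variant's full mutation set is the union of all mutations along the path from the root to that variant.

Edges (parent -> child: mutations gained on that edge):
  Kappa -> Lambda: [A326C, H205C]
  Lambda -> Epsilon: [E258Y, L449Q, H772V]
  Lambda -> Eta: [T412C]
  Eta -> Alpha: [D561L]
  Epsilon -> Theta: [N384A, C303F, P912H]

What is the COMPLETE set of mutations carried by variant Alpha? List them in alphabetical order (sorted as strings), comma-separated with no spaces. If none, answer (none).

At Kappa: gained [] -> total []
At Lambda: gained ['A326C', 'H205C'] -> total ['A326C', 'H205C']
At Eta: gained ['T412C'] -> total ['A326C', 'H205C', 'T412C']
At Alpha: gained ['D561L'] -> total ['A326C', 'D561L', 'H205C', 'T412C']

Answer: A326C,D561L,H205C,T412C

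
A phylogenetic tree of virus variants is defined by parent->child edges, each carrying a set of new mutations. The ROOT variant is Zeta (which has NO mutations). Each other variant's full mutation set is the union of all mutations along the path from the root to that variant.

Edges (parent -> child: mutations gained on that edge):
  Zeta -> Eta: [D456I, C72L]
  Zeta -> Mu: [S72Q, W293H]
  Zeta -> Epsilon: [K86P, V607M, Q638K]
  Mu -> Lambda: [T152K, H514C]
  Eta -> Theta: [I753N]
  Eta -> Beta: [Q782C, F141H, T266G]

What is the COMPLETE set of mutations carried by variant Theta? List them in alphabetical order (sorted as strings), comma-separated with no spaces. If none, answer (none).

Answer: C72L,D456I,I753N

Derivation:
At Zeta: gained [] -> total []
At Eta: gained ['D456I', 'C72L'] -> total ['C72L', 'D456I']
At Theta: gained ['I753N'] -> total ['C72L', 'D456I', 'I753N']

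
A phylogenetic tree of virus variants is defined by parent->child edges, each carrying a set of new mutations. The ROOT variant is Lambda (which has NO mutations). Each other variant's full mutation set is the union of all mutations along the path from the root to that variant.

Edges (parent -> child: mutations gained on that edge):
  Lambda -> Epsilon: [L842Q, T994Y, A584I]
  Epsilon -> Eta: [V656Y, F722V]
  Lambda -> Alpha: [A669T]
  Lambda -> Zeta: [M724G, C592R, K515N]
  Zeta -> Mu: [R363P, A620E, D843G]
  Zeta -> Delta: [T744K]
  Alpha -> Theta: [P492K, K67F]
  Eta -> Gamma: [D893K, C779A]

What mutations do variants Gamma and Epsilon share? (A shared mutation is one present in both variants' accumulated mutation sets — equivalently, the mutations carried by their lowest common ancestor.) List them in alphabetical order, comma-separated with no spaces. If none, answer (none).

Answer: A584I,L842Q,T994Y

Derivation:
Accumulating mutations along path to Gamma:
  At Lambda: gained [] -> total []
  At Epsilon: gained ['L842Q', 'T994Y', 'A584I'] -> total ['A584I', 'L842Q', 'T994Y']
  At Eta: gained ['V656Y', 'F722V'] -> total ['A584I', 'F722V', 'L842Q', 'T994Y', 'V656Y']
  At Gamma: gained ['D893K', 'C779A'] -> total ['A584I', 'C779A', 'D893K', 'F722V', 'L842Q', 'T994Y', 'V656Y']
Mutations(Gamma) = ['A584I', 'C779A', 'D893K', 'F722V', 'L842Q', 'T994Y', 'V656Y']
Accumulating mutations along path to Epsilon:
  At Lambda: gained [] -> total []
  At Epsilon: gained ['L842Q', 'T994Y', 'A584I'] -> total ['A584I', 'L842Q', 'T994Y']
Mutations(Epsilon) = ['A584I', 'L842Q', 'T994Y']
Intersection: ['A584I', 'C779A', 'D893K', 'F722V', 'L842Q', 'T994Y', 'V656Y'] ∩ ['A584I', 'L842Q', 'T994Y'] = ['A584I', 'L842Q', 'T994Y']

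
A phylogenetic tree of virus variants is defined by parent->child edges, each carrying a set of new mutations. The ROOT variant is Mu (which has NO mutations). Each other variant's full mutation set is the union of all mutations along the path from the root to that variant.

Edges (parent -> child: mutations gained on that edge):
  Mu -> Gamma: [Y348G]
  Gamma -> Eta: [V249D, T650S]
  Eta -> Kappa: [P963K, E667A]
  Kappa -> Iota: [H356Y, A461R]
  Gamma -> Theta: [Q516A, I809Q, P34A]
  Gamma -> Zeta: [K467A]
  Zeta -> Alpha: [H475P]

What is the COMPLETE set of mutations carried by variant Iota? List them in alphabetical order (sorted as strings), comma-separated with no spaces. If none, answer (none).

At Mu: gained [] -> total []
At Gamma: gained ['Y348G'] -> total ['Y348G']
At Eta: gained ['V249D', 'T650S'] -> total ['T650S', 'V249D', 'Y348G']
At Kappa: gained ['P963K', 'E667A'] -> total ['E667A', 'P963K', 'T650S', 'V249D', 'Y348G']
At Iota: gained ['H356Y', 'A461R'] -> total ['A461R', 'E667A', 'H356Y', 'P963K', 'T650S', 'V249D', 'Y348G']

Answer: A461R,E667A,H356Y,P963K,T650S,V249D,Y348G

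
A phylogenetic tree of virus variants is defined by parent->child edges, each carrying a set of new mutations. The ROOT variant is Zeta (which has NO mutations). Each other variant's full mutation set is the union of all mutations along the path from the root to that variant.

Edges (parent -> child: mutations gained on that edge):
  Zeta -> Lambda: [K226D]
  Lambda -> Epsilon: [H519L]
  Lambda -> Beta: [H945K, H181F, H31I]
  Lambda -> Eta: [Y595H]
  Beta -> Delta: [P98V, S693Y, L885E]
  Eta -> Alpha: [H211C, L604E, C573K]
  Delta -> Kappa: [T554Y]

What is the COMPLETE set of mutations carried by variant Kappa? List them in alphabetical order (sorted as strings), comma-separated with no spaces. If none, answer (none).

Answer: H181F,H31I,H945K,K226D,L885E,P98V,S693Y,T554Y

Derivation:
At Zeta: gained [] -> total []
At Lambda: gained ['K226D'] -> total ['K226D']
At Beta: gained ['H945K', 'H181F', 'H31I'] -> total ['H181F', 'H31I', 'H945K', 'K226D']
At Delta: gained ['P98V', 'S693Y', 'L885E'] -> total ['H181F', 'H31I', 'H945K', 'K226D', 'L885E', 'P98V', 'S693Y']
At Kappa: gained ['T554Y'] -> total ['H181F', 'H31I', 'H945K', 'K226D', 'L885E', 'P98V', 'S693Y', 'T554Y']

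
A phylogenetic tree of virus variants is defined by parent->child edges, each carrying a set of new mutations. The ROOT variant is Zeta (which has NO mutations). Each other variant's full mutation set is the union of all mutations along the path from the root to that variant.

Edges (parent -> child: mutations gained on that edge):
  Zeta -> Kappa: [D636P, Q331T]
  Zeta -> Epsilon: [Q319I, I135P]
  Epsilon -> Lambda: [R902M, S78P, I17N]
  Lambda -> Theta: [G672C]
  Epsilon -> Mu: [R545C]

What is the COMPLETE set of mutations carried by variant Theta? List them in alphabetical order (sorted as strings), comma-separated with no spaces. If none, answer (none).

At Zeta: gained [] -> total []
At Epsilon: gained ['Q319I', 'I135P'] -> total ['I135P', 'Q319I']
At Lambda: gained ['R902M', 'S78P', 'I17N'] -> total ['I135P', 'I17N', 'Q319I', 'R902M', 'S78P']
At Theta: gained ['G672C'] -> total ['G672C', 'I135P', 'I17N', 'Q319I', 'R902M', 'S78P']

Answer: G672C,I135P,I17N,Q319I,R902M,S78P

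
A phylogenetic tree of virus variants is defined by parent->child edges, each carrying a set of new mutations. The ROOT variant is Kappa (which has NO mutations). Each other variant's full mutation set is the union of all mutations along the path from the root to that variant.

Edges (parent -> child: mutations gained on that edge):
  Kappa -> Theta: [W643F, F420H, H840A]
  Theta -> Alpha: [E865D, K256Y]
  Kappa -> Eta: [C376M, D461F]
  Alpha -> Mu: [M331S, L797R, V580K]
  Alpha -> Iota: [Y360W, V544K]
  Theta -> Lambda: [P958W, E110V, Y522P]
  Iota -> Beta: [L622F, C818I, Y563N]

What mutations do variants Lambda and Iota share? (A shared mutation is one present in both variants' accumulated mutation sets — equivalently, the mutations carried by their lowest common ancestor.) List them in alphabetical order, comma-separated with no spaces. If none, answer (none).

Accumulating mutations along path to Lambda:
  At Kappa: gained [] -> total []
  At Theta: gained ['W643F', 'F420H', 'H840A'] -> total ['F420H', 'H840A', 'W643F']
  At Lambda: gained ['P958W', 'E110V', 'Y522P'] -> total ['E110V', 'F420H', 'H840A', 'P958W', 'W643F', 'Y522P']
Mutations(Lambda) = ['E110V', 'F420H', 'H840A', 'P958W', 'W643F', 'Y522P']
Accumulating mutations along path to Iota:
  At Kappa: gained [] -> total []
  At Theta: gained ['W643F', 'F420H', 'H840A'] -> total ['F420H', 'H840A', 'W643F']
  At Alpha: gained ['E865D', 'K256Y'] -> total ['E865D', 'F420H', 'H840A', 'K256Y', 'W643F']
  At Iota: gained ['Y360W', 'V544K'] -> total ['E865D', 'F420H', 'H840A', 'K256Y', 'V544K', 'W643F', 'Y360W']
Mutations(Iota) = ['E865D', 'F420H', 'H840A', 'K256Y', 'V544K', 'W643F', 'Y360W']
Intersection: ['E110V', 'F420H', 'H840A', 'P958W', 'W643F', 'Y522P'] ∩ ['E865D', 'F420H', 'H840A', 'K256Y', 'V544K', 'W643F', 'Y360W'] = ['F420H', 'H840A', 'W643F']

Answer: F420H,H840A,W643F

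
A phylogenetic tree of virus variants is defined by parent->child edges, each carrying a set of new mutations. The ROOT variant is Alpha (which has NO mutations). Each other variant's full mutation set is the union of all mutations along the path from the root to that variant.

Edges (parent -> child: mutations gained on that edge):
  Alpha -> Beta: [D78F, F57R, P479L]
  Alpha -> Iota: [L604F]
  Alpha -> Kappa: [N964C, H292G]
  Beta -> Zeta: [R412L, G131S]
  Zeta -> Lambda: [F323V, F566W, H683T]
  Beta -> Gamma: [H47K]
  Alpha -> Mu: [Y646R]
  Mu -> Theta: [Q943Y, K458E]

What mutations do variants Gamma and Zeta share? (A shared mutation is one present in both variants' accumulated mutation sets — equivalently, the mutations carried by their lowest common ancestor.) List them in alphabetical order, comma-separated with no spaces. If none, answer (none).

Answer: D78F,F57R,P479L

Derivation:
Accumulating mutations along path to Gamma:
  At Alpha: gained [] -> total []
  At Beta: gained ['D78F', 'F57R', 'P479L'] -> total ['D78F', 'F57R', 'P479L']
  At Gamma: gained ['H47K'] -> total ['D78F', 'F57R', 'H47K', 'P479L']
Mutations(Gamma) = ['D78F', 'F57R', 'H47K', 'P479L']
Accumulating mutations along path to Zeta:
  At Alpha: gained [] -> total []
  At Beta: gained ['D78F', 'F57R', 'P479L'] -> total ['D78F', 'F57R', 'P479L']
  At Zeta: gained ['R412L', 'G131S'] -> total ['D78F', 'F57R', 'G131S', 'P479L', 'R412L']
Mutations(Zeta) = ['D78F', 'F57R', 'G131S', 'P479L', 'R412L']
Intersection: ['D78F', 'F57R', 'H47K', 'P479L'] ∩ ['D78F', 'F57R', 'G131S', 'P479L', 'R412L'] = ['D78F', 'F57R', 'P479L']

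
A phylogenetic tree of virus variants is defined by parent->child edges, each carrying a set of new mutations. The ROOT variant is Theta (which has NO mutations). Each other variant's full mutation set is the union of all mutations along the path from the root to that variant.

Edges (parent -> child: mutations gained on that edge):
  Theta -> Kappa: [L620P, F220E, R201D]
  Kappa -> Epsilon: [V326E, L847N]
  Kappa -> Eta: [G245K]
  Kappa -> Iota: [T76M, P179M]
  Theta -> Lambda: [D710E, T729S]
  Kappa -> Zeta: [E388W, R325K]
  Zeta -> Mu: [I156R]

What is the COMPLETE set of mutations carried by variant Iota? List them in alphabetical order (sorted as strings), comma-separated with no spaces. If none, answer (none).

At Theta: gained [] -> total []
At Kappa: gained ['L620P', 'F220E', 'R201D'] -> total ['F220E', 'L620P', 'R201D']
At Iota: gained ['T76M', 'P179M'] -> total ['F220E', 'L620P', 'P179M', 'R201D', 'T76M']

Answer: F220E,L620P,P179M,R201D,T76M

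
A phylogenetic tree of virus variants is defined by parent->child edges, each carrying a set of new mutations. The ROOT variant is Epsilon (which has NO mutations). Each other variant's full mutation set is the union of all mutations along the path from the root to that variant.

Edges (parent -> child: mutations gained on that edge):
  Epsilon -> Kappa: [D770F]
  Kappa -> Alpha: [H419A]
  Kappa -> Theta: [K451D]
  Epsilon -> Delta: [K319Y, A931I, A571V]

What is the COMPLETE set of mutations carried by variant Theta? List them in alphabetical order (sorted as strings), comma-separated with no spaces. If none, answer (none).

Answer: D770F,K451D

Derivation:
At Epsilon: gained [] -> total []
At Kappa: gained ['D770F'] -> total ['D770F']
At Theta: gained ['K451D'] -> total ['D770F', 'K451D']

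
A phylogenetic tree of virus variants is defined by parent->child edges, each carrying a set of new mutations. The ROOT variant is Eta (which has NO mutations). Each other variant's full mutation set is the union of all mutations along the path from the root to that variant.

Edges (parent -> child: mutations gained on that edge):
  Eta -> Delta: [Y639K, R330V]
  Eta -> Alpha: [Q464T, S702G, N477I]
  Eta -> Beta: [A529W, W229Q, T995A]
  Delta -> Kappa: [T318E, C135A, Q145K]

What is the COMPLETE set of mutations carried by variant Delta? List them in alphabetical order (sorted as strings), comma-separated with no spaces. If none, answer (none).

At Eta: gained [] -> total []
At Delta: gained ['Y639K', 'R330V'] -> total ['R330V', 'Y639K']

Answer: R330V,Y639K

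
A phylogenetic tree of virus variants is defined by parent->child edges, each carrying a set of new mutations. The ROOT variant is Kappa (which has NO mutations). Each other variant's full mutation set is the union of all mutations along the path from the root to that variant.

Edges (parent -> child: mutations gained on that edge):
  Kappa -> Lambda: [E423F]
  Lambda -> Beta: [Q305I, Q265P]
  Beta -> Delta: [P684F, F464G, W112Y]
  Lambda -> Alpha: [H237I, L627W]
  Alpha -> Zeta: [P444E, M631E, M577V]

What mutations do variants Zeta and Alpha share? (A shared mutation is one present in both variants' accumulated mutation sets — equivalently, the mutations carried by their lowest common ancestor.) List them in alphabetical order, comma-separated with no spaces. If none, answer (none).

Answer: E423F,H237I,L627W

Derivation:
Accumulating mutations along path to Zeta:
  At Kappa: gained [] -> total []
  At Lambda: gained ['E423F'] -> total ['E423F']
  At Alpha: gained ['H237I', 'L627W'] -> total ['E423F', 'H237I', 'L627W']
  At Zeta: gained ['P444E', 'M631E', 'M577V'] -> total ['E423F', 'H237I', 'L627W', 'M577V', 'M631E', 'P444E']
Mutations(Zeta) = ['E423F', 'H237I', 'L627W', 'M577V', 'M631E', 'P444E']
Accumulating mutations along path to Alpha:
  At Kappa: gained [] -> total []
  At Lambda: gained ['E423F'] -> total ['E423F']
  At Alpha: gained ['H237I', 'L627W'] -> total ['E423F', 'H237I', 'L627W']
Mutations(Alpha) = ['E423F', 'H237I', 'L627W']
Intersection: ['E423F', 'H237I', 'L627W', 'M577V', 'M631E', 'P444E'] ∩ ['E423F', 'H237I', 'L627W'] = ['E423F', 'H237I', 'L627W']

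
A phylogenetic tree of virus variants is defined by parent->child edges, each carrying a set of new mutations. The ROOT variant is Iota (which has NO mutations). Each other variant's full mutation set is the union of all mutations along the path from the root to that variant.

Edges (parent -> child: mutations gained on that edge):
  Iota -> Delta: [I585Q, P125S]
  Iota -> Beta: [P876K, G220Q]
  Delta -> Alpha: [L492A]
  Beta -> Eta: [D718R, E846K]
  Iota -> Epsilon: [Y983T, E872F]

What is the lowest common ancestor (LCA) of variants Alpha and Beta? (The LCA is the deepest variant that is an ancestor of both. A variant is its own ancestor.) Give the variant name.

Path from root to Alpha: Iota -> Delta -> Alpha
  ancestors of Alpha: {Iota, Delta, Alpha}
Path from root to Beta: Iota -> Beta
  ancestors of Beta: {Iota, Beta}
Common ancestors: {Iota}
Walk up from Beta: Beta (not in ancestors of Alpha), Iota (in ancestors of Alpha)
Deepest common ancestor (LCA) = Iota

Answer: Iota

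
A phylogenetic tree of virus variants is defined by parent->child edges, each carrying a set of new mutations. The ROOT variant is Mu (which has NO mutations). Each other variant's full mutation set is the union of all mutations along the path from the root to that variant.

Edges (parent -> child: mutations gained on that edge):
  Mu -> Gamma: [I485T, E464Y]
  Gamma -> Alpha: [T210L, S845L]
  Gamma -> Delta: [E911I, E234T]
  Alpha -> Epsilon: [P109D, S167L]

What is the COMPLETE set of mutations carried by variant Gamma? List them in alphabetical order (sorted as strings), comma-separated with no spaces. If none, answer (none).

At Mu: gained [] -> total []
At Gamma: gained ['I485T', 'E464Y'] -> total ['E464Y', 'I485T']

Answer: E464Y,I485T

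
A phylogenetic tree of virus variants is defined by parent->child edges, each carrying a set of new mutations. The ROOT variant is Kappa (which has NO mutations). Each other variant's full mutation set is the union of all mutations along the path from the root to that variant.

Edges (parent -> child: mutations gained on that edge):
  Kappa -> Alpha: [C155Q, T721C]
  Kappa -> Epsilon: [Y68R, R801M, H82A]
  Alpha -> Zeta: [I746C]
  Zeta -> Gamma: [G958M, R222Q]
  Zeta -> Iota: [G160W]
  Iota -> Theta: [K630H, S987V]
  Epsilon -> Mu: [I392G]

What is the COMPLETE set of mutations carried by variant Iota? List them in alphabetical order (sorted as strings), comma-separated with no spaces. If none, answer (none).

Answer: C155Q,G160W,I746C,T721C

Derivation:
At Kappa: gained [] -> total []
At Alpha: gained ['C155Q', 'T721C'] -> total ['C155Q', 'T721C']
At Zeta: gained ['I746C'] -> total ['C155Q', 'I746C', 'T721C']
At Iota: gained ['G160W'] -> total ['C155Q', 'G160W', 'I746C', 'T721C']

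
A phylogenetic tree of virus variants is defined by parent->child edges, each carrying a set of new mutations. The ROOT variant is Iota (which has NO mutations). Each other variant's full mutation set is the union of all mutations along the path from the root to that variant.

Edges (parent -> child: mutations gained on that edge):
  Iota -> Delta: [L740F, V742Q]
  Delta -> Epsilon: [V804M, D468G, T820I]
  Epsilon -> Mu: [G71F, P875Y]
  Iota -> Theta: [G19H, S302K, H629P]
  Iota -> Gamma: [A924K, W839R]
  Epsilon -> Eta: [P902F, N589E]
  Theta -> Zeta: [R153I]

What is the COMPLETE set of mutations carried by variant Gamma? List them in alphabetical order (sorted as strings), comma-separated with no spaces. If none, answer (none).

Answer: A924K,W839R

Derivation:
At Iota: gained [] -> total []
At Gamma: gained ['A924K', 'W839R'] -> total ['A924K', 'W839R']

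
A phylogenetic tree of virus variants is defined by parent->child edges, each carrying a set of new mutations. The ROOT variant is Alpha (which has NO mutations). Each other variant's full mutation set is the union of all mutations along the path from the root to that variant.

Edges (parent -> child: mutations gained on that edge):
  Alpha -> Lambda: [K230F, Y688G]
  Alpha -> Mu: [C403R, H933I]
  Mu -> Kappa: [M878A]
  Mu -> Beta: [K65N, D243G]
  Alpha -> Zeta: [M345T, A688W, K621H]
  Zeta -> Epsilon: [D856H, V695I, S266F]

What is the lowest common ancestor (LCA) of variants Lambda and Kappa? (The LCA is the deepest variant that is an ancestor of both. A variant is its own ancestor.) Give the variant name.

Answer: Alpha

Derivation:
Path from root to Lambda: Alpha -> Lambda
  ancestors of Lambda: {Alpha, Lambda}
Path from root to Kappa: Alpha -> Mu -> Kappa
  ancestors of Kappa: {Alpha, Mu, Kappa}
Common ancestors: {Alpha}
Walk up from Kappa: Kappa (not in ancestors of Lambda), Mu (not in ancestors of Lambda), Alpha (in ancestors of Lambda)
Deepest common ancestor (LCA) = Alpha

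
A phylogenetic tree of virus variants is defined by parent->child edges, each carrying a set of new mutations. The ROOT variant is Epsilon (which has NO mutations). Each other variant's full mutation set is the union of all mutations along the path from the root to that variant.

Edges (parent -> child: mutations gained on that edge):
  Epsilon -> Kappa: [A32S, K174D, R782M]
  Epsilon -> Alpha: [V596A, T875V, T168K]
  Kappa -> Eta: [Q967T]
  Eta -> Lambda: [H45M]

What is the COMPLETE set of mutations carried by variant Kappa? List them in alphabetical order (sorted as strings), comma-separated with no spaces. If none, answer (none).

At Epsilon: gained [] -> total []
At Kappa: gained ['A32S', 'K174D', 'R782M'] -> total ['A32S', 'K174D', 'R782M']

Answer: A32S,K174D,R782M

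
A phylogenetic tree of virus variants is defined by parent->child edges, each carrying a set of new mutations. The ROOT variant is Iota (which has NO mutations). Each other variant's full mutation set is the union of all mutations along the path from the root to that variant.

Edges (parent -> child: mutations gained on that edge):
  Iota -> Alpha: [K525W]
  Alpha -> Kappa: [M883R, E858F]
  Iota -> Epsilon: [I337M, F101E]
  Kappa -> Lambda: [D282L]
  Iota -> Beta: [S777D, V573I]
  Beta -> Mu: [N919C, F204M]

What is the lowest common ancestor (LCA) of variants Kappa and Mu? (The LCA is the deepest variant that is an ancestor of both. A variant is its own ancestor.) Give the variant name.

Answer: Iota

Derivation:
Path from root to Kappa: Iota -> Alpha -> Kappa
  ancestors of Kappa: {Iota, Alpha, Kappa}
Path from root to Mu: Iota -> Beta -> Mu
  ancestors of Mu: {Iota, Beta, Mu}
Common ancestors: {Iota}
Walk up from Mu: Mu (not in ancestors of Kappa), Beta (not in ancestors of Kappa), Iota (in ancestors of Kappa)
Deepest common ancestor (LCA) = Iota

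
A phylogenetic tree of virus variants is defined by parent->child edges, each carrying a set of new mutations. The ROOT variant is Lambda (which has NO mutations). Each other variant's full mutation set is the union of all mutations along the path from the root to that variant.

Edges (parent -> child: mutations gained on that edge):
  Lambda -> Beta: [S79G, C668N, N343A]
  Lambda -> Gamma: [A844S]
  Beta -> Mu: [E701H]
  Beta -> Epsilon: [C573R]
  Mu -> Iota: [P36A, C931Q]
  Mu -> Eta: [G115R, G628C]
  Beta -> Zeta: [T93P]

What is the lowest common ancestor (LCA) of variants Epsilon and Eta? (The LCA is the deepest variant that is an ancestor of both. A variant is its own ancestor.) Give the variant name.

Path from root to Epsilon: Lambda -> Beta -> Epsilon
  ancestors of Epsilon: {Lambda, Beta, Epsilon}
Path from root to Eta: Lambda -> Beta -> Mu -> Eta
  ancestors of Eta: {Lambda, Beta, Mu, Eta}
Common ancestors: {Lambda, Beta}
Walk up from Eta: Eta (not in ancestors of Epsilon), Mu (not in ancestors of Epsilon), Beta (in ancestors of Epsilon), Lambda (in ancestors of Epsilon)
Deepest common ancestor (LCA) = Beta

Answer: Beta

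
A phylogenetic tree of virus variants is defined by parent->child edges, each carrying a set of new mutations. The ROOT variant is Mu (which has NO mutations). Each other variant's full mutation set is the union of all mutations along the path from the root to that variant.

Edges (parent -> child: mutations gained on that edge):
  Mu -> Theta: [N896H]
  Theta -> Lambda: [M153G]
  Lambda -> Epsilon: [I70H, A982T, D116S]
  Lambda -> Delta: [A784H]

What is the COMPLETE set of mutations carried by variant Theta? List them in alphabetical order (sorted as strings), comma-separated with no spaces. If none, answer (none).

Answer: N896H

Derivation:
At Mu: gained [] -> total []
At Theta: gained ['N896H'] -> total ['N896H']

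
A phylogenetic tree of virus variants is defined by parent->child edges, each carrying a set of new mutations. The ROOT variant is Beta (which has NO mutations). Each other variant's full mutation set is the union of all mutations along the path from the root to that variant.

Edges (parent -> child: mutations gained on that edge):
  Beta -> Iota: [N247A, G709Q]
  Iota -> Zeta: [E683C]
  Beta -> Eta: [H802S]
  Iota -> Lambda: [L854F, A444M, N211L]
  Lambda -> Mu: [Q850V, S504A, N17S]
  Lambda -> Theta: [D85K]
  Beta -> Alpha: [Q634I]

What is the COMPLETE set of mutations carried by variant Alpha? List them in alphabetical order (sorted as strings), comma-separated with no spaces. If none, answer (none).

Answer: Q634I

Derivation:
At Beta: gained [] -> total []
At Alpha: gained ['Q634I'] -> total ['Q634I']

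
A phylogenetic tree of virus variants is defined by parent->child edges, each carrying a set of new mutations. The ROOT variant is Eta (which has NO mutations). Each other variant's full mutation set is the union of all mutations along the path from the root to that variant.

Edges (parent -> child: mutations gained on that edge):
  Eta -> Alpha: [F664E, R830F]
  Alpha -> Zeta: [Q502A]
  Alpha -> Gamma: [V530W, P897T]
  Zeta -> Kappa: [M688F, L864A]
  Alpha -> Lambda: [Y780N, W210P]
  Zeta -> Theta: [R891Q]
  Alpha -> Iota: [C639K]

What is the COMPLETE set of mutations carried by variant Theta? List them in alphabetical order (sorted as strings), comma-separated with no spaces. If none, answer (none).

At Eta: gained [] -> total []
At Alpha: gained ['F664E', 'R830F'] -> total ['F664E', 'R830F']
At Zeta: gained ['Q502A'] -> total ['F664E', 'Q502A', 'R830F']
At Theta: gained ['R891Q'] -> total ['F664E', 'Q502A', 'R830F', 'R891Q']

Answer: F664E,Q502A,R830F,R891Q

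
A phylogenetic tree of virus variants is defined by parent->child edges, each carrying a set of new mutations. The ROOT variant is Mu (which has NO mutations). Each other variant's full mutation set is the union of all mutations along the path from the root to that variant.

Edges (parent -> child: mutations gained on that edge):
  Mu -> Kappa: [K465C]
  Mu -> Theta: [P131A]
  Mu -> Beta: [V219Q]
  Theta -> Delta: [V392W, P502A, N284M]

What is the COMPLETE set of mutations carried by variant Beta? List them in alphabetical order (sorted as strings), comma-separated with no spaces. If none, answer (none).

Answer: V219Q

Derivation:
At Mu: gained [] -> total []
At Beta: gained ['V219Q'] -> total ['V219Q']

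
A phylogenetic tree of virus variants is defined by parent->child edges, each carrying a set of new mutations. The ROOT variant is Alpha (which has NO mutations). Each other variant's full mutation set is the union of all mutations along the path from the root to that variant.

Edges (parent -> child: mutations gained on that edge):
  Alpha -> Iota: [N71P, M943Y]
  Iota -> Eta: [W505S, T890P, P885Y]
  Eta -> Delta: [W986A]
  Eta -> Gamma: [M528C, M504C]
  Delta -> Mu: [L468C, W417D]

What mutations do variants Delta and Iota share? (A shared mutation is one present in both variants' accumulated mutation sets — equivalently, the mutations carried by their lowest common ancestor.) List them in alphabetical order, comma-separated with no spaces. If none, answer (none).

Accumulating mutations along path to Delta:
  At Alpha: gained [] -> total []
  At Iota: gained ['N71P', 'M943Y'] -> total ['M943Y', 'N71P']
  At Eta: gained ['W505S', 'T890P', 'P885Y'] -> total ['M943Y', 'N71P', 'P885Y', 'T890P', 'W505S']
  At Delta: gained ['W986A'] -> total ['M943Y', 'N71P', 'P885Y', 'T890P', 'W505S', 'W986A']
Mutations(Delta) = ['M943Y', 'N71P', 'P885Y', 'T890P', 'W505S', 'W986A']
Accumulating mutations along path to Iota:
  At Alpha: gained [] -> total []
  At Iota: gained ['N71P', 'M943Y'] -> total ['M943Y', 'N71P']
Mutations(Iota) = ['M943Y', 'N71P']
Intersection: ['M943Y', 'N71P', 'P885Y', 'T890P', 'W505S', 'W986A'] ∩ ['M943Y', 'N71P'] = ['M943Y', 'N71P']

Answer: M943Y,N71P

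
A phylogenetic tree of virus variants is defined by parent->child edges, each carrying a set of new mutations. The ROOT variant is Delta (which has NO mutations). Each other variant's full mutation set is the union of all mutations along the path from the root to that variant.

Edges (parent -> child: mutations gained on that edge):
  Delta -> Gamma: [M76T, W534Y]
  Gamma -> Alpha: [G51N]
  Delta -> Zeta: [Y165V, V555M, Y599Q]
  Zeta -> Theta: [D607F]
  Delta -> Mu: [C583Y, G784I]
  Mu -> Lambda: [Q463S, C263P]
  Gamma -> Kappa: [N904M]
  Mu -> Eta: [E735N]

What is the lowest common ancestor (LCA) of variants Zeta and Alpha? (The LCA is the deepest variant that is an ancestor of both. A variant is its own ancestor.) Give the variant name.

Answer: Delta

Derivation:
Path from root to Zeta: Delta -> Zeta
  ancestors of Zeta: {Delta, Zeta}
Path from root to Alpha: Delta -> Gamma -> Alpha
  ancestors of Alpha: {Delta, Gamma, Alpha}
Common ancestors: {Delta}
Walk up from Alpha: Alpha (not in ancestors of Zeta), Gamma (not in ancestors of Zeta), Delta (in ancestors of Zeta)
Deepest common ancestor (LCA) = Delta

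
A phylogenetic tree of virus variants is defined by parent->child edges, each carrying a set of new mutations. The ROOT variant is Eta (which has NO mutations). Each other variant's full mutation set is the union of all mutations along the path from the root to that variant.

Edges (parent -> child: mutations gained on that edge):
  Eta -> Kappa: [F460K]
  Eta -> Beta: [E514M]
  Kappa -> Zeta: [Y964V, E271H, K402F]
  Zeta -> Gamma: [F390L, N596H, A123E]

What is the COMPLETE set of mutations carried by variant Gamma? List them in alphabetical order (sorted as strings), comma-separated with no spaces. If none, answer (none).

At Eta: gained [] -> total []
At Kappa: gained ['F460K'] -> total ['F460K']
At Zeta: gained ['Y964V', 'E271H', 'K402F'] -> total ['E271H', 'F460K', 'K402F', 'Y964V']
At Gamma: gained ['F390L', 'N596H', 'A123E'] -> total ['A123E', 'E271H', 'F390L', 'F460K', 'K402F', 'N596H', 'Y964V']

Answer: A123E,E271H,F390L,F460K,K402F,N596H,Y964V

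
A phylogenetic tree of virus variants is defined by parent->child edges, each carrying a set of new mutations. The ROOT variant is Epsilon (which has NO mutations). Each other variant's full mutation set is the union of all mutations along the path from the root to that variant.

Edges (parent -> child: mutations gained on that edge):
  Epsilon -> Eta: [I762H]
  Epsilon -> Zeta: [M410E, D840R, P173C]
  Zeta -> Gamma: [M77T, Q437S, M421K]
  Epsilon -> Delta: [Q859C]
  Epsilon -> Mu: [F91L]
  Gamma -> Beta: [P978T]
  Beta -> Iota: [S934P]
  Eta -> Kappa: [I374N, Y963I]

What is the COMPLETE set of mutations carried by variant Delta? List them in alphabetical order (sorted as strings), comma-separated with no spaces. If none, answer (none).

Answer: Q859C

Derivation:
At Epsilon: gained [] -> total []
At Delta: gained ['Q859C'] -> total ['Q859C']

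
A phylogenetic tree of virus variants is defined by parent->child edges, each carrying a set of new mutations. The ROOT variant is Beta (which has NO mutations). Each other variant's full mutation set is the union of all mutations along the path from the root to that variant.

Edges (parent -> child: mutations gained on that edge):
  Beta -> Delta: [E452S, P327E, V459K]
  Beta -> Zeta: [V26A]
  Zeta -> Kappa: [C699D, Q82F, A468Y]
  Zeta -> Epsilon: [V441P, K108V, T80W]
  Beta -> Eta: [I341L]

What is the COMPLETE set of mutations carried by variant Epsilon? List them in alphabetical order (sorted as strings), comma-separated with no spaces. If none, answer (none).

Answer: K108V,T80W,V26A,V441P

Derivation:
At Beta: gained [] -> total []
At Zeta: gained ['V26A'] -> total ['V26A']
At Epsilon: gained ['V441P', 'K108V', 'T80W'] -> total ['K108V', 'T80W', 'V26A', 'V441P']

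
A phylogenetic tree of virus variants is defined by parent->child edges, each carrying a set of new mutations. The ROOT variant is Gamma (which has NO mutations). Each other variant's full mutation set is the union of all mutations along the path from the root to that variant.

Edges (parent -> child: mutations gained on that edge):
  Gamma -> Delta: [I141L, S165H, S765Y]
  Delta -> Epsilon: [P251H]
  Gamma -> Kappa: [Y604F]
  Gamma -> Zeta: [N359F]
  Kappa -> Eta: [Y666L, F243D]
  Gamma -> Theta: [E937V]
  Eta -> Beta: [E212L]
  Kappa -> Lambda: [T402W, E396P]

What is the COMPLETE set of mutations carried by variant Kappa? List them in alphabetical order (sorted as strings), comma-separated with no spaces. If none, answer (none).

At Gamma: gained [] -> total []
At Kappa: gained ['Y604F'] -> total ['Y604F']

Answer: Y604F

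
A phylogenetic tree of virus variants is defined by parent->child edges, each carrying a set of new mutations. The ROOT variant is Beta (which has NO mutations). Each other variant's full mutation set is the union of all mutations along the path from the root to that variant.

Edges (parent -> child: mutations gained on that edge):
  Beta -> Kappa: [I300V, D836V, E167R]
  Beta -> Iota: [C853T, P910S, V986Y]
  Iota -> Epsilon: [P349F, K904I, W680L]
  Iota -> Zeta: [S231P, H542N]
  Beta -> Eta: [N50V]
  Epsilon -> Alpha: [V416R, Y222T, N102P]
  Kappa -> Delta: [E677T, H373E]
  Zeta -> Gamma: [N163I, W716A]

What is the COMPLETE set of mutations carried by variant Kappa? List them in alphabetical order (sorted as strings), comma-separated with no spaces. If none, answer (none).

Answer: D836V,E167R,I300V

Derivation:
At Beta: gained [] -> total []
At Kappa: gained ['I300V', 'D836V', 'E167R'] -> total ['D836V', 'E167R', 'I300V']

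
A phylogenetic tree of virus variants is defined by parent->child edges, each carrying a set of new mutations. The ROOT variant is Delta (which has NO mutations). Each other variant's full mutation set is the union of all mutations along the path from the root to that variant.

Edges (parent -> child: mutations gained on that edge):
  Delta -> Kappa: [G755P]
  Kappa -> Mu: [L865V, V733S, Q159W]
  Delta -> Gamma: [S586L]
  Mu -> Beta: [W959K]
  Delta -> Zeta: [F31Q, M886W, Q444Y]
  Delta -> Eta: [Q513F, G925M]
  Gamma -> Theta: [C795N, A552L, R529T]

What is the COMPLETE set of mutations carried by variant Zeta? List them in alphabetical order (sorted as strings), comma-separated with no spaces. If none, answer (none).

Answer: F31Q,M886W,Q444Y

Derivation:
At Delta: gained [] -> total []
At Zeta: gained ['F31Q', 'M886W', 'Q444Y'] -> total ['F31Q', 'M886W', 'Q444Y']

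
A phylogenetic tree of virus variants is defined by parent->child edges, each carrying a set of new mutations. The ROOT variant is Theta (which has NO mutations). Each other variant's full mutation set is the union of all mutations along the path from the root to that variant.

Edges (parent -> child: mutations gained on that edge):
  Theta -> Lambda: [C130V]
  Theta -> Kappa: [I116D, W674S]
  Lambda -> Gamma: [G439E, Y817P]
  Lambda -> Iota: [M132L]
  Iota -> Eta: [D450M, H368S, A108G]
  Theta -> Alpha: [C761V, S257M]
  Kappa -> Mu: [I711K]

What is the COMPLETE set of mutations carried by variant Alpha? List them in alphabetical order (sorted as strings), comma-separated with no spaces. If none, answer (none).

Answer: C761V,S257M

Derivation:
At Theta: gained [] -> total []
At Alpha: gained ['C761V', 'S257M'] -> total ['C761V', 'S257M']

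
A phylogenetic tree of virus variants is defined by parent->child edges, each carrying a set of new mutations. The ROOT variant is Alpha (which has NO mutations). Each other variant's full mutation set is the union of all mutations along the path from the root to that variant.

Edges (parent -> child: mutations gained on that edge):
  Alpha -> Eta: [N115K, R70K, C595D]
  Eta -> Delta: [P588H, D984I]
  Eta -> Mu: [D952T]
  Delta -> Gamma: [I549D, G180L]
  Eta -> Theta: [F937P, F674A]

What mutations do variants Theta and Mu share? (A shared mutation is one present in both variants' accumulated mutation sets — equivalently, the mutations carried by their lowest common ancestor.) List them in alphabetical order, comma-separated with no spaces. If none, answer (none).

Accumulating mutations along path to Theta:
  At Alpha: gained [] -> total []
  At Eta: gained ['N115K', 'R70K', 'C595D'] -> total ['C595D', 'N115K', 'R70K']
  At Theta: gained ['F937P', 'F674A'] -> total ['C595D', 'F674A', 'F937P', 'N115K', 'R70K']
Mutations(Theta) = ['C595D', 'F674A', 'F937P', 'N115K', 'R70K']
Accumulating mutations along path to Mu:
  At Alpha: gained [] -> total []
  At Eta: gained ['N115K', 'R70K', 'C595D'] -> total ['C595D', 'N115K', 'R70K']
  At Mu: gained ['D952T'] -> total ['C595D', 'D952T', 'N115K', 'R70K']
Mutations(Mu) = ['C595D', 'D952T', 'N115K', 'R70K']
Intersection: ['C595D', 'F674A', 'F937P', 'N115K', 'R70K'] ∩ ['C595D', 'D952T', 'N115K', 'R70K'] = ['C595D', 'N115K', 'R70K']

Answer: C595D,N115K,R70K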